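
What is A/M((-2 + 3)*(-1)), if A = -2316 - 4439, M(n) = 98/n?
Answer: 965/14 ≈ 68.929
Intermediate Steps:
A = -6755
A/M((-2 + 3)*(-1)) = -6755/(98/(((-2 + 3)*(-1)))) = -6755/(98/((1*(-1)))) = -6755/(98/(-1)) = -6755/(98*(-1)) = -6755/(-98) = -6755*(-1/98) = 965/14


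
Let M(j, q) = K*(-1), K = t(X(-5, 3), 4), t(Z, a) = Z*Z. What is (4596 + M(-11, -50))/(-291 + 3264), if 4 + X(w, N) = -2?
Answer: 1520/991 ≈ 1.5338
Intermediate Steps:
X(w, N) = -6 (X(w, N) = -4 - 2 = -6)
t(Z, a) = Z**2
K = 36 (K = (-6)**2 = 36)
M(j, q) = -36 (M(j, q) = 36*(-1) = -36)
(4596 + M(-11, -50))/(-291 + 3264) = (4596 - 36)/(-291 + 3264) = 4560/2973 = 4560*(1/2973) = 1520/991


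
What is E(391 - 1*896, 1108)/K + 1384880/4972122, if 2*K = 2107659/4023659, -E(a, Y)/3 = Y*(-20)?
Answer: 443336181782059000/1746589613733 ≈ 2.5383e+5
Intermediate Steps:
E(a, Y) = 60*Y (E(a, Y) = -3*Y*(-20) = -(-60)*Y = 60*Y)
K = 2107659/8047318 (K = (2107659/4023659)/2 = (2107659*(1/4023659))/2 = (½)*(2107659/4023659) = 2107659/8047318 ≈ 0.26191)
E(391 - 1*896, 1108)/K + 1384880/4972122 = (60*1108)/(2107659/8047318) + 1384880/4972122 = 66480*(8047318/2107659) + 1384880*(1/4972122) = 178328566880/702553 + 692440/2486061 = 443336181782059000/1746589613733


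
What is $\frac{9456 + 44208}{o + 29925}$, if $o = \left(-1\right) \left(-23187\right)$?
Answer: $\frac{2236}{2213} \approx 1.0104$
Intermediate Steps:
$o = 23187$
$\frac{9456 + 44208}{o + 29925} = \frac{9456 + 44208}{23187 + 29925} = \frac{53664}{53112} = 53664 \cdot \frac{1}{53112} = \frac{2236}{2213}$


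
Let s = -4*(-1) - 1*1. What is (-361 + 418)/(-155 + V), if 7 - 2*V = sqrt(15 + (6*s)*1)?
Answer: -5757/15296 + 19*sqrt(33)/15296 ≈ -0.36924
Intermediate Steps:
s = 3 (s = 4 - 1 = 3)
V = 7/2 - sqrt(33)/2 (V = 7/2 - sqrt(15 + (6*3)*1)/2 = 7/2 - sqrt(15 + 18*1)/2 = 7/2 - sqrt(15 + 18)/2 = 7/2 - sqrt(33)/2 ≈ 0.62772)
(-361 + 418)/(-155 + V) = (-361 + 418)/(-155 + (7/2 - sqrt(33)/2)) = 57/(-303/2 - sqrt(33)/2)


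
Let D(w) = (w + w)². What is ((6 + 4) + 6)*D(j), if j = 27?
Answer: 46656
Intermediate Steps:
D(w) = 4*w² (D(w) = (2*w)² = 4*w²)
((6 + 4) + 6)*D(j) = ((6 + 4) + 6)*(4*27²) = (10 + 6)*(4*729) = 16*2916 = 46656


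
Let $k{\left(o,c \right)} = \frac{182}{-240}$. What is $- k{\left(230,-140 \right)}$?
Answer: $\frac{91}{120} \approx 0.75833$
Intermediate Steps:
$k{\left(o,c \right)} = - \frac{91}{120}$ ($k{\left(o,c \right)} = 182 \left(- \frac{1}{240}\right) = - \frac{91}{120}$)
$- k{\left(230,-140 \right)} = \left(-1\right) \left(- \frac{91}{120}\right) = \frac{91}{120}$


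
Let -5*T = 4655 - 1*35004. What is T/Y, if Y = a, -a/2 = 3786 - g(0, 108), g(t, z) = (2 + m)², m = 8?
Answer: -30349/36860 ≈ -0.82336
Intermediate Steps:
g(t, z) = 100 (g(t, z) = (2 + 8)² = 10² = 100)
a = -7372 (a = -2*(3786 - 1*100) = -2*(3786 - 100) = -2*3686 = -7372)
Y = -7372
T = 30349/5 (T = -(4655 - 1*35004)/5 = -(4655 - 35004)/5 = -⅕*(-30349) = 30349/5 ≈ 6069.8)
T/Y = (30349/5)/(-7372) = (30349/5)*(-1/7372) = -30349/36860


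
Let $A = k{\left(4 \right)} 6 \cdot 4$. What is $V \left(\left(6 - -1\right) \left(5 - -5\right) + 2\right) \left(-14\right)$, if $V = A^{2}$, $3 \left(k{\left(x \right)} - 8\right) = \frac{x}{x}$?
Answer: $-40320000$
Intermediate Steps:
$k{\left(x \right)} = \frac{25}{3}$ ($k{\left(x \right)} = 8 + \frac{x \frac{1}{x}}{3} = 8 + \frac{1}{3} \cdot 1 = 8 + \frac{1}{3} = \frac{25}{3}$)
$A = 200$ ($A = \frac{25}{3} \cdot 6 \cdot 4 = 50 \cdot 4 = 200$)
$V = 40000$ ($V = 200^{2} = 40000$)
$V \left(\left(6 - -1\right) \left(5 - -5\right) + 2\right) \left(-14\right) = 40000 \left(\left(6 - -1\right) \left(5 - -5\right) + 2\right) \left(-14\right) = 40000 \left(\left(6 + 1\right) \left(5 + 5\right) + 2\right) \left(-14\right) = 40000 \left(7 \cdot 10 + 2\right) \left(-14\right) = 40000 \left(70 + 2\right) \left(-14\right) = 40000 \cdot 72 \left(-14\right) = 2880000 \left(-14\right) = -40320000$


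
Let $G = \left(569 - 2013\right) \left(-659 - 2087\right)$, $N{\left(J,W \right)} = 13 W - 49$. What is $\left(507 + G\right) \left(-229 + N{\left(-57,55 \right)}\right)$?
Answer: $1733024447$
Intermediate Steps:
$N{\left(J,W \right)} = -49 + 13 W$
$G = 3965224$ ($G = \left(-1444\right) \left(-2746\right) = 3965224$)
$\left(507 + G\right) \left(-229 + N{\left(-57,55 \right)}\right) = \left(507 + 3965224\right) \left(-229 + \left(-49 + 13 \cdot 55\right)\right) = 3965731 \left(-229 + \left(-49 + 715\right)\right) = 3965731 \left(-229 + 666\right) = 3965731 \cdot 437 = 1733024447$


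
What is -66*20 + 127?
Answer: -1193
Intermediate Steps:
-66*20 + 127 = -1320 + 127 = -1193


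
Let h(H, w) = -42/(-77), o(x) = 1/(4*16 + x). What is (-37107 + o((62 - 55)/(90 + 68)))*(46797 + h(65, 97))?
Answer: -64429945299825/37103 ≈ -1.7365e+9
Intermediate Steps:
o(x) = 1/(64 + x)
h(H, w) = 6/11 (h(H, w) = -42*(-1/77) = 6/11)
(-37107 + o((62 - 55)/(90 + 68)))*(46797 + h(65, 97)) = (-37107 + 1/(64 + (62 - 55)/(90 + 68)))*(46797 + 6/11) = (-37107 + 1/(64 + 7/158))*(514773/11) = (-37107 + 1/(10119/158))*(514773/11) = (-37107 + 158/10119)*(514773/11) = -375485575/10119*514773/11 = -64429945299825/37103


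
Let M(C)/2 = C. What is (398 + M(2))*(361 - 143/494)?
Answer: 2755107/19 ≈ 1.4501e+5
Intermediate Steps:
M(C) = 2*C
(398 + M(2))*(361 - 143/494) = (398 + 2*2)*(361 - 143/494) = (398 + 4)*(361 - 143*1/494) = 402*(361 - 11/38) = 402*(13707/38) = 2755107/19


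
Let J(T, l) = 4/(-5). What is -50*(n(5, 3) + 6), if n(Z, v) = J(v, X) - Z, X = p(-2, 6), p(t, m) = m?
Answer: -10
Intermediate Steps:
X = 6
J(T, l) = -⅘ (J(T, l) = 4*(-⅕) = -⅘)
n(Z, v) = -⅘ - Z
-50*(n(5, 3) + 6) = -50*((-⅘ - 1*5) + 6) = -50*((-⅘ - 5) + 6) = -50*(-29/5 + 6) = -50/5 = -50*⅕ = -10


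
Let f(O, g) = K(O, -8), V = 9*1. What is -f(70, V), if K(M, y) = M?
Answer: -70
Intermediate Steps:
V = 9
f(O, g) = O
-f(70, V) = -1*70 = -70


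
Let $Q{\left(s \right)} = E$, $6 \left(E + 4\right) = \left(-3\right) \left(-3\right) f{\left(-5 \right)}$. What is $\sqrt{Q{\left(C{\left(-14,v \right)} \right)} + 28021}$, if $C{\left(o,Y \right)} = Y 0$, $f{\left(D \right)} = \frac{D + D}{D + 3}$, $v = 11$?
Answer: $\frac{\sqrt{112098}}{2} \approx 167.41$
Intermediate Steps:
$f{\left(D \right)} = \frac{2 D}{3 + D}$
$C{\left(o,Y \right)} = 0$
$E = \frac{7}{2}$ ($E = -4 + \frac{\left(-3\right) \left(-3\right) 2 \left(-5\right) \frac{1}{3 - 5}}{6} = -4 + \frac{9 \cdot 2 \left(-5\right) \frac{1}{-2}}{6} = -4 + \frac{9 \cdot 2 \left(-5\right) \left(- \frac{1}{2}\right)}{6} = -4 + \frac{9 \cdot 5}{6} = -4 + \frac{1}{6} \cdot 45 = -4 + \frac{15}{2} = \frac{7}{2} \approx 3.5$)
$Q{\left(s \right)} = \frac{7}{2}$
$\sqrt{Q{\left(C{\left(-14,v \right)} \right)} + 28021} = \sqrt{\frac{7}{2} + 28021} = \sqrt{\frac{56049}{2}} = \frac{\sqrt{112098}}{2}$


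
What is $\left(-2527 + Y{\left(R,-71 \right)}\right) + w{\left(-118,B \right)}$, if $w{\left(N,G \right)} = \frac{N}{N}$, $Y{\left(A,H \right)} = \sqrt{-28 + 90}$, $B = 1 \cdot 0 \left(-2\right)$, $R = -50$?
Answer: $-2526 + \sqrt{62} \approx -2518.1$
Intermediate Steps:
$B = 0$ ($B = 0 \left(-2\right) = 0$)
$Y{\left(A,H \right)} = \sqrt{62}$
$w{\left(N,G \right)} = 1$
$\left(-2527 + Y{\left(R,-71 \right)}\right) + w{\left(-118,B \right)} = \left(-2527 + \sqrt{62}\right) + 1 = -2526 + \sqrt{62}$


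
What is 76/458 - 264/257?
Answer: -50690/58853 ≈ -0.86130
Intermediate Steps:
76/458 - 264/257 = 76*(1/458) - 264*1/257 = 38/229 - 264/257 = -50690/58853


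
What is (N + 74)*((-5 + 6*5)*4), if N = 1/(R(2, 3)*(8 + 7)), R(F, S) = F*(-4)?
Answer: 44395/6 ≈ 7399.2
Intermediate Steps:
R(F, S) = -4*F
N = -1/120 (N = 1/((-4*2)*(8 + 7)) = 1/(-8*15) = 1/(-120) = -1/120 ≈ -0.0083333)
(N + 74)*((-5 + 6*5)*4) = (-1/120 + 74)*((-5 + 6*5)*4) = 8879*((-5 + 30)*4)/120 = 8879*(25*4)/120 = (8879/120)*100 = 44395/6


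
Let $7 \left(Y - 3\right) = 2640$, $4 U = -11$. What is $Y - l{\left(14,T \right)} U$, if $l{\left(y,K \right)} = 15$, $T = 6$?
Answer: $\frac{11799}{28} \approx 421.39$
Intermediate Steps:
$U = - \frac{11}{4}$ ($U = \frac{1}{4} \left(-11\right) = - \frac{11}{4} \approx -2.75$)
$Y = \frac{2661}{7}$ ($Y = 3 + \frac{1}{7} \cdot 2640 = 3 + \frac{2640}{7} = \frac{2661}{7} \approx 380.14$)
$Y - l{\left(14,T \right)} U = \frac{2661}{7} - 15 \left(- \frac{11}{4}\right) = \frac{2661}{7} - - \frac{165}{4} = \frac{2661}{7} + \frac{165}{4} = \frac{11799}{28}$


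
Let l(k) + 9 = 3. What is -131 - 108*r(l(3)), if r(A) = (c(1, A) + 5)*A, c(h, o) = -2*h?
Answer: 1813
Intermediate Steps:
l(k) = -6 (l(k) = -9 + 3 = -6)
r(A) = 3*A (r(A) = (-2*1 + 5)*A = (-2 + 5)*A = 3*A)
-131 - 108*r(l(3)) = -131 - 324*(-6) = -131 - 108*(-18) = -131 + 1944 = 1813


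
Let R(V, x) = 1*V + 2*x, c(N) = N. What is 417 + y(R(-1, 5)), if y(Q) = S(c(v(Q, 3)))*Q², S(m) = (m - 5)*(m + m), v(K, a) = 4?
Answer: -231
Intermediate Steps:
R(V, x) = V + 2*x
S(m) = 2*m*(-5 + m) (S(m) = (-5 + m)*(2*m) = 2*m*(-5 + m))
y(Q) = -8*Q² (y(Q) = (2*4*(-5 + 4))*Q² = (2*4*(-1))*Q² = -8*Q²)
417 + y(R(-1, 5)) = 417 - 8*(-1 + 2*5)² = 417 - 8*(-1 + 10)² = 417 - 8*9² = 417 - 8*81 = 417 - 648 = -231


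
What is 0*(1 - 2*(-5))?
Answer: 0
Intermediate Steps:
0*(1 - 2*(-5)) = 0*(1 + 10) = 0*11 = 0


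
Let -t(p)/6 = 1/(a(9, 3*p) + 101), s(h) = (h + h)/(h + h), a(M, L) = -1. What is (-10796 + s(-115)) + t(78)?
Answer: -539753/50 ≈ -10795.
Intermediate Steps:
s(h) = 1 (s(h) = (2*h)/((2*h)) = (2*h)*(1/(2*h)) = 1)
t(p) = -3/50 (t(p) = -6/(-1 + 101) = -6/100 = -6*1/100 = -3/50)
(-10796 + s(-115)) + t(78) = (-10796 + 1) - 3/50 = -10795 - 3/50 = -539753/50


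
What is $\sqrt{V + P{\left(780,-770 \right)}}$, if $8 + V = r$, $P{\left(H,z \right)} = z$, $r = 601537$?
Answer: $3 \sqrt{66751} \approx 775.09$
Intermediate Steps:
$V = 601529$ ($V = -8 + 601537 = 601529$)
$\sqrt{V + P{\left(780,-770 \right)}} = \sqrt{601529 - 770} = \sqrt{600759} = 3 \sqrt{66751}$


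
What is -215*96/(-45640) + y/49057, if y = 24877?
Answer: 53698069/55974037 ≈ 0.95934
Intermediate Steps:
-215*96/(-45640) + y/49057 = -215*96/(-45640) + 24877/49057 = -20640*(-1/45640) + 24877*(1/49057) = 516/1141 + 24877/49057 = 53698069/55974037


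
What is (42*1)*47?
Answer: 1974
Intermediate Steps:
(42*1)*47 = 42*47 = 1974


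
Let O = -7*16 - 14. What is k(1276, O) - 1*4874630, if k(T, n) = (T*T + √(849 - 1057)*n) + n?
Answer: -3246580 - 504*I*√13 ≈ -3.2466e+6 - 1817.2*I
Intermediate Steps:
O = -126 (O = -112 - 14 = -126)
k(T, n) = n + T² + 4*I*n*√13 (k(T, n) = (T² + √(-208)*n) + n = (T² + (4*I*√13)*n) + n = (T² + 4*I*n*√13) + n = n + T² + 4*I*n*√13)
k(1276, O) - 1*4874630 = (-126 + 1276² + 4*I*(-126)*√13) - 1*4874630 = (-126 + 1628176 - 504*I*√13) - 4874630 = (1628050 - 504*I*√13) - 4874630 = -3246580 - 504*I*√13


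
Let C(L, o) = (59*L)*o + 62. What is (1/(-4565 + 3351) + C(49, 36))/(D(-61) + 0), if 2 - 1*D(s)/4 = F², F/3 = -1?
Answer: -126423531/33992 ≈ -3719.2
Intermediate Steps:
F = -3 (F = 3*(-1) = -3)
C(L, o) = 62 + 59*L*o (C(L, o) = 59*L*o + 62 = 62 + 59*L*o)
D(s) = -28 (D(s) = 8 - 4*(-3)² = 8 - 4*9 = 8 - 36 = -28)
(1/(-4565 + 3351) + C(49, 36))/(D(-61) + 0) = (1/(-4565 + 3351) + (62 + 59*49*36))/(-28 + 0) = (1/(-1214) + (62 + 104076))/(-28) = (-1/1214 + 104138)*(-1/28) = (126423531/1214)*(-1/28) = -126423531/33992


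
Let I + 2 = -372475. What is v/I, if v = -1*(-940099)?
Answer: -940099/372477 ≈ -2.5239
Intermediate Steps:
I = -372477 (I = -2 - 372475 = -372477)
v = 940099
v/I = 940099/(-372477) = 940099*(-1/372477) = -940099/372477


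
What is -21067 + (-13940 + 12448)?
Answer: -22559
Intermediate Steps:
-21067 + (-13940 + 12448) = -21067 - 1492 = -22559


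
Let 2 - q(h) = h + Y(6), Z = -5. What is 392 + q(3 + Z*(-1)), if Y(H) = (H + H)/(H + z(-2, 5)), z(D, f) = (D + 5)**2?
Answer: 1926/5 ≈ 385.20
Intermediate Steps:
z(D, f) = (5 + D)**2
Y(H) = 2*H/(9 + H) (Y(H) = (H + H)/(H + (5 - 2)**2) = (2*H)/(H + 3**2) = (2*H)/(H + 9) = (2*H)/(9 + H) = 2*H/(9 + H))
q(h) = 6/5 - h (q(h) = 2 - (h + 2*6/(9 + 6)) = 2 - (h + 2*6/15) = 2 - (h + 2*6*(1/15)) = 2 - (h + 4/5) = 2 - (4/5 + h) = 2 + (-4/5 - h) = 6/5 - h)
392 + q(3 + Z*(-1)) = 392 + (6/5 - (3 - 5*(-1))) = 392 + (6/5 - (3 + 5)) = 392 + (6/5 - 1*8) = 392 + (6/5 - 8) = 392 - 34/5 = 1926/5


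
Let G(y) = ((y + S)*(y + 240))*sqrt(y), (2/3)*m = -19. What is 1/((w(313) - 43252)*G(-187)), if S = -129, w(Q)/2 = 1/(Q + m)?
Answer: -569*I*sqrt(187)/77076671000384 ≈ -1.0095e-10*I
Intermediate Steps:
m = -57/2 (m = (3/2)*(-19) = -57/2 ≈ -28.500)
w(Q) = 2/(-57/2 + Q) (w(Q) = 2/(Q - 57/2) = 2/(-57/2 + Q))
G(y) = sqrt(y)*(-129 + y)*(240 + y) (G(y) = ((y - 129)*(y + 240))*sqrt(y) = ((-129 + y)*(240 + y))*sqrt(y) = sqrt(y)*(-129 + y)*(240 + y))
1/((w(313) - 43252)*G(-187)) = 1/((4/(-57 + 2*313) - 43252)*((sqrt(-187)*(-30960 + (-187)**2 + 111*(-187))))) = 1/((4/(-57 + 626) - 43252)*(((I*sqrt(187))*(-30960 + 34969 - 20757)))) = 1/((4/569 - 43252)*(((I*sqrt(187))*(-16748)))) = 1/((4*(1/569) - 43252)*((-16748*I*sqrt(187)))) = (I*sqrt(187)/3131876)/(4/569 - 43252) = (I*sqrt(187)/3131876)/(-24610384/569) = -569*I*sqrt(187)/77076671000384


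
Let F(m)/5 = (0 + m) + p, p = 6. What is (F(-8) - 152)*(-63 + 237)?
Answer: -28188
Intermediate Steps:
F(m) = 30 + 5*m (F(m) = 5*((0 + m) + 6) = 5*(m + 6) = 5*(6 + m) = 30 + 5*m)
(F(-8) - 152)*(-63 + 237) = ((30 + 5*(-8)) - 152)*(-63 + 237) = ((30 - 40) - 152)*174 = (-10 - 152)*174 = -162*174 = -28188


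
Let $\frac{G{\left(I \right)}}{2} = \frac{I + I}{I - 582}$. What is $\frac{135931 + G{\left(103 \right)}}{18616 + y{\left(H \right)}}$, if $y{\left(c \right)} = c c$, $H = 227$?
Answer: $\frac{65110537}{33599455} \approx 1.9378$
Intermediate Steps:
$G{\left(I \right)} = \frac{4 I}{-582 + I}$ ($G{\left(I \right)} = 2 \frac{I + I}{I - 582} = 2 \frac{2 I}{-582 + I} = \frac{4 I}{-582 + I}$)
$y{\left(c \right)} = c^{2}$
$\frac{135931 + G{\left(103 \right)}}{18616 + y{\left(H \right)}} = \frac{135931 + 4 \cdot 103 \frac{1}{-582 + 103}}{18616 + 227^{2}} = \frac{135931 + 4 \cdot 103 \frac{1}{-479}}{18616 + 51529} = \frac{135931 + 4 \cdot 103 \left(- \frac{1}{479}\right)}{70145} = \left(135931 - \frac{412}{479}\right) \frac{1}{70145} = \frac{65110537}{479} \cdot \frac{1}{70145} = \frac{65110537}{33599455}$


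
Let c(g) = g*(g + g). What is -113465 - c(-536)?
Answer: -688057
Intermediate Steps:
c(g) = 2*g² (c(g) = g*(2*g) = 2*g²)
-113465 - c(-536) = -113465 - 2*(-536)² = -113465 - 2*287296 = -113465 - 1*574592 = -113465 - 574592 = -688057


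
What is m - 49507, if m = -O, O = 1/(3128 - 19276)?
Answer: -799439035/16148 ≈ -49507.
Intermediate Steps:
O = -1/16148 (O = 1/(-16148) = -1/16148 ≈ -6.1927e-5)
m = 1/16148 (m = -1*(-1/16148) = 1/16148 ≈ 6.1927e-5)
m - 49507 = 1/16148 - 49507 = -799439035/16148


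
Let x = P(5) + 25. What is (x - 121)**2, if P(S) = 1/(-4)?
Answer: 148225/16 ≈ 9264.1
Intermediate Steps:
P(S) = -1/4
x = 99/4 (x = -1/4 + 25 = 99/4 ≈ 24.750)
(x - 121)**2 = (99/4 - 121)**2 = (-385/4)**2 = 148225/16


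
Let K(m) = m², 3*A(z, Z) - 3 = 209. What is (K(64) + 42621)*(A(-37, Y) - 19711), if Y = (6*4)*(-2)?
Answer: -2752612357/3 ≈ -9.1754e+8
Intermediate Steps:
Y = -48 (Y = 24*(-2) = -48)
A(z, Z) = 212/3 (A(z, Z) = 1 + (⅓)*209 = 1 + 209/3 = 212/3)
(K(64) + 42621)*(A(-37, Y) - 19711) = (64² + 42621)*(212/3 - 19711) = (4096 + 42621)*(-58921/3) = 46717*(-58921/3) = -2752612357/3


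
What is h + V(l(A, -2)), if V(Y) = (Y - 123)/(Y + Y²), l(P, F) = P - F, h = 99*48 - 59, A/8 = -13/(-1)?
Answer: 53227989/11342 ≈ 4693.0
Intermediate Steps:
A = 104 (A = 8*(-13/(-1)) = 8*(-13*(-1)) = 8*13 = 104)
h = 4693 (h = 4752 - 59 = 4693)
V(Y) = (-123 + Y)/(Y + Y²)
h + V(l(A, -2)) = 4693 + (-123 + (104 - 1*(-2)))/((104 - 1*(-2))*(1 + (104 - 1*(-2)))) = 4693 + (-123 + (104 + 2))/((104 + 2)*(1 + (104 + 2))) = 4693 + (-123 + 106)/(106*(1 + 106)) = 4693 + (1/106)*(-17)/107 = 4693 + (1/106)*(1/107)*(-17) = 4693 - 17/11342 = 53227989/11342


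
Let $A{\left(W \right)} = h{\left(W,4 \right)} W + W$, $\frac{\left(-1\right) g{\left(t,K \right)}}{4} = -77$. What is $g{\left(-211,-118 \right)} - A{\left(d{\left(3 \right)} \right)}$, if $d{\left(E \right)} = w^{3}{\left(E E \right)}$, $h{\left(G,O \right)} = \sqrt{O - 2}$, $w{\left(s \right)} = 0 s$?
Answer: $308$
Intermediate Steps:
$w{\left(s \right)} = 0$
$h{\left(G,O \right)} = \sqrt{-2 + O}$
$g{\left(t,K \right)} = 308$ ($g{\left(t,K \right)} = \left(-4\right) \left(-77\right) = 308$)
$d{\left(E \right)} = 0$ ($d{\left(E \right)} = 0^{3} = 0$)
$A{\left(W \right)} = W + W \sqrt{2}$ ($A{\left(W \right)} = \sqrt{-2 + 4} W + W = \sqrt{2} W + W = W \sqrt{2} + W = W + W \sqrt{2}$)
$g{\left(-211,-118 \right)} - A{\left(d{\left(3 \right)} \right)} = 308 - 0 \left(1 + \sqrt{2}\right) = 308 - 0 = 308 + 0 = 308$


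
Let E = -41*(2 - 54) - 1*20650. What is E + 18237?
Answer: -281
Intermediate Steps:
E = -18518 (E = -41*(-52) - 20650 = 2132 - 20650 = -18518)
E + 18237 = -18518 + 18237 = -281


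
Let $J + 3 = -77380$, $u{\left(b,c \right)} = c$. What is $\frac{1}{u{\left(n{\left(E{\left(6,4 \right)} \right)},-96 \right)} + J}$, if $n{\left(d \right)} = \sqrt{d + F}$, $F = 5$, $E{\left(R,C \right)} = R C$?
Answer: $- \frac{1}{77479} \approx -1.2907 \cdot 10^{-5}$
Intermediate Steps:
$E{\left(R,C \right)} = C R$
$n{\left(d \right)} = \sqrt{5 + d}$ ($n{\left(d \right)} = \sqrt{d + 5} = \sqrt{5 + d}$)
$J = -77383$ ($J = -3 - 77380 = -77383$)
$\frac{1}{u{\left(n{\left(E{\left(6,4 \right)} \right)},-96 \right)} + J} = \frac{1}{-96 - 77383} = \frac{1}{-77479} = - \frac{1}{77479}$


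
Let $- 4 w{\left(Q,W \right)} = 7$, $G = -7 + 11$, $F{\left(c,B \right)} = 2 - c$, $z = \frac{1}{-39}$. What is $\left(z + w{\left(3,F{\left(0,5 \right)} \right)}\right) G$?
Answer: $- \frac{277}{39} \approx -7.1026$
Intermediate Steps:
$z = - \frac{1}{39} \approx -0.025641$
$G = 4$
$w{\left(Q,W \right)} = - \frac{7}{4}$ ($w{\left(Q,W \right)} = \left(- \frac{1}{4}\right) 7 = - \frac{7}{4}$)
$\left(z + w{\left(3,F{\left(0,5 \right)} \right)}\right) G = \left(- \frac{1}{39} - \frac{7}{4}\right) 4 = \left(- \frac{277}{156}\right) 4 = - \frac{277}{39}$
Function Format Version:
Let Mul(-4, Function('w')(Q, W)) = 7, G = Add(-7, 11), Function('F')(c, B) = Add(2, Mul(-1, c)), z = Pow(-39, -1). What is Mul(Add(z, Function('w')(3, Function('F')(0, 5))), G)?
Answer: Rational(-277, 39) ≈ -7.1026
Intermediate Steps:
z = Rational(-1, 39) ≈ -0.025641
G = 4
Function('w')(Q, W) = Rational(-7, 4) (Function('w')(Q, W) = Mul(Rational(-1, 4), 7) = Rational(-7, 4))
Mul(Add(z, Function('w')(3, Function('F')(0, 5))), G) = Mul(Add(Rational(-1, 39), Rational(-7, 4)), 4) = Mul(Rational(-277, 156), 4) = Rational(-277, 39)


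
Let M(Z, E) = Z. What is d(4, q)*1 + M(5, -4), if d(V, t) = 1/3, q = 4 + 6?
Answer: 16/3 ≈ 5.3333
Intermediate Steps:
q = 10
d(V, t) = 1/3
d(4, q)*1 + M(5, -4) = (1/3)*1 + 5 = 1/3 + 5 = 16/3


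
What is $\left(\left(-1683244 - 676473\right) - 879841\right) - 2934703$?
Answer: $-6174261$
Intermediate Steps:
$\left(\left(-1683244 - 676473\right) - 879841\right) - 2934703 = \left(-2359717 - 879841\right) - 2934703 = -3239558 - 2934703 = -6174261$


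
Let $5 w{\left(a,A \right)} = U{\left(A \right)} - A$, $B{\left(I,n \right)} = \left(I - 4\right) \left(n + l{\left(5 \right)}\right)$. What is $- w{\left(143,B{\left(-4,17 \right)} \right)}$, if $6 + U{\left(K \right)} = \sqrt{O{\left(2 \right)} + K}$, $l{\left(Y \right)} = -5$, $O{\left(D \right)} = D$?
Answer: $-18 - \frac{i \sqrt{94}}{5} \approx -18.0 - 1.9391 i$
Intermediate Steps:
$U{\left(K \right)} = -6 + \sqrt{2 + K}$
$B{\left(I,n \right)} = \left(-5 + n\right) \left(-4 + I\right)$ ($B{\left(I,n \right)} = \left(I - 4\right) \left(n - 5\right) = \left(-4 + I\right) \left(-5 + n\right) = \left(-5 + n\right) \left(-4 + I\right)$)
$w{\left(a,A \right)} = - \frac{6}{5} - \frac{A}{5} + \frac{\sqrt{2 + A}}{5}$ ($w{\left(a,A \right)} = \frac{\left(-6 + \sqrt{2 + A}\right) - A}{5} = \frac{-6 + \sqrt{2 + A} - A}{5} = - \frac{6}{5} - \frac{A}{5} + \frac{\sqrt{2 + A}}{5}$)
$- w{\left(143,B{\left(-4,17 \right)} \right)} = - (- \frac{6}{5} - \frac{20 - -20 - 68 - 68}{5} + \frac{\sqrt{2 - 96}}{5}) = - (- \frac{6}{5} - \frac{20 + 20 - 68 - 68}{5} + \frac{\sqrt{2 + \left(20 + 20 - 68 - 68\right)}}{5}) = - (- \frac{6}{5} - - \frac{96}{5} + \frac{\sqrt{2 - 96}}{5}) = - (- \frac{6}{5} + \frac{96}{5} + \frac{\sqrt{-94}}{5}) = - (- \frac{6}{5} + \frac{96}{5} + \frac{i \sqrt{94}}{5}) = - (18 + \frac{i \sqrt{94}}{5}) = -18 - \frac{i \sqrt{94}}{5}$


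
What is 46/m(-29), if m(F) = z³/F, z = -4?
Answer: 667/32 ≈ 20.844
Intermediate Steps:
m(F) = -64/F (m(F) = (-4)³/F = -64/F)
46/m(-29) = 46/((-64/(-29))) = 46/((-64*(-1/29))) = 46/(64/29) = 46*(29/64) = 667/32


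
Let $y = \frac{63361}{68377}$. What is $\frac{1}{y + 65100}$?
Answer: $\frac{68377}{4451406061} \approx 1.5361 \cdot 10^{-5}$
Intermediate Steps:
$y = \frac{63361}{68377}$ ($y = 63361 \cdot \frac{1}{68377} = \frac{63361}{68377} \approx 0.92664$)
$\frac{1}{y + 65100} = \frac{1}{\frac{63361}{68377} + 65100} = \frac{1}{\frac{4451406061}{68377}} = \frac{68377}{4451406061}$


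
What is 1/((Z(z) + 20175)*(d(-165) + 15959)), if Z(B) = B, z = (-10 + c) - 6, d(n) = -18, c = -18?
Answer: 1/321067681 ≈ 3.1146e-9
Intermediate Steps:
z = -34 (z = (-10 - 18) - 6 = -28 - 6 = -34)
1/((Z(z) + 20175)*(d(-165) + 15959)) = 1/((-34 + 20175)*(-18 + 15959)) = 1/(20141*15941) = 1/321067681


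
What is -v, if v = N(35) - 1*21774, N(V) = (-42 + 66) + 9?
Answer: 21741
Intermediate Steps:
N(V) = 33 (N(V) = 24 + 9 = 33)
v = -21741 (v = 33 - 1*21774 = 33 - 21774 = -21741)
-v = -1*(-21741) = 21741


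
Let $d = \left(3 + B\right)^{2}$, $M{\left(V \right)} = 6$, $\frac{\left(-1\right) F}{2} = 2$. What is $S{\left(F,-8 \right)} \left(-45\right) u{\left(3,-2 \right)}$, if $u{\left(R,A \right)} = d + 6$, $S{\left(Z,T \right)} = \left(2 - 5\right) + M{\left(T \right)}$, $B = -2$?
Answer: $-945$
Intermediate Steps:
$F = -4$ ($F = \left(-2\right) 2 = -4$)
$S{\left(Z,T \right)} = 3$ ($S{\left(Z,T \right)} = \left(2 - 5\right) + 6 = -3 + 6 = 3$)
$d = 1$ ($d = \left(3 - 2\right)^{2} = 1^{2} = 1$)
$u{\left(R,A \right)} = 7$ ($u{\left(R,A \right)} = 1 + 6 = 7$)
$S{\left(F,-8 \right)} \left(-45\right) u{\left(3,-2 \right)} = 3 \left(-45\right) 7 = \left(-135\right) 7 = -945$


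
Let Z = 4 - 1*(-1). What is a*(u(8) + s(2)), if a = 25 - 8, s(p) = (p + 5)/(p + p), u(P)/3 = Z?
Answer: 1139/4 ≈ 284.75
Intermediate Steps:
Z = 5 (Z = 4 + 1 = 5)
u(P) = 15 (u(P) = 3*5 = 15)
s(p) = (5 + p)/(2*p) (s(p) = (5 + p)/((2*p)) = (5 + p)*(1/(2*p)) = (5 + p)/(2*p))
a = 17
a*(u(8) + s(2)) = 17*(15 + (½)*(5 + 2)/2) = 17*(15 + (½)*(½)*7) = 17*(15 + 7/4) = 17*(67/4) = 1139/4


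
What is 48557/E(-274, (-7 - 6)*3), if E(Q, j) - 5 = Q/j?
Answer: 1893723/469 ≈ 4037.8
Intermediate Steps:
E(Q, j) = 5 + Q/j
48557/E(-274, (-7 - 6)*3) = 48557/(5 - 274*1/(3*(-7 - 6))) = 48557/(5 - 274/((-13*3))) = 48557/(5 - 274/(-39)) = 48557/(5 - 274*(-1/39)) = 48557/(5 + 274/39) = 48557/(469/39) = 48557*(39/469) = 1893723/469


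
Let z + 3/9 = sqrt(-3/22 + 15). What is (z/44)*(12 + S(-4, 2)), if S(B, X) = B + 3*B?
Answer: 1/33 - sqrt(7194)/242 ≈ -0.32018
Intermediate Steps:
S(B, X) = 4*B
z = -1/3 + sqrt(7194)/22 (z = -1/3 + sqrt(-3/22 + 15) = -1/3 + sqrt(327/22) = -1/3 + sqrt(7194)/22 ≈ 3.5220)
(z/44)*(12 + S(-4, 2)) = ((-1/3 + sqrt(7194)/22)/44)*(12 + 4*(-4)) = ((-1/3 + sqrt(7194)/22)*(1/44))*(12 - 16) = (-1/132 + sqrt(7194)/968)*(-4) = 1/33 - sqrt(7194)/242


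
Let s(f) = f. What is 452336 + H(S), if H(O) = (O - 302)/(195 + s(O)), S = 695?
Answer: 402579433/890 ≈ 4.5234e+5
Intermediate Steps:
H(O) = (-302 + O)/(195 + O) (H(O) = (O - 302)/(195 + O) = (-302 + O)/(195 + O))
452336 + H(S) = 452336 + (-302 + 695)/(195 + 695) = 452336 + 393/890 = 402579433/890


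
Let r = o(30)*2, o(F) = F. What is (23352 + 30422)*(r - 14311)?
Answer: -766333274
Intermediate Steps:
r = 60 (r = 30*2 = 60)
(23352 + 30422)*(r - 14311) = (23352 + 30422)*(60 - 14311) = 53774*(-14251) = -766333274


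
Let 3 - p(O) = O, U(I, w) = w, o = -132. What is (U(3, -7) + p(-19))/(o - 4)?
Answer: -15/136 ≈ -0.11029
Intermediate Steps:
p(O) = 3 - O
(U(3, -7) + p(-19))/(o - 4) = (-7 + (3 - 1*(-19)))/(-132 - 4) = (-7 + (3 + 19))/(-136) = (-7 + 22)*(-1/136) = 15*(-1/136) = -15/136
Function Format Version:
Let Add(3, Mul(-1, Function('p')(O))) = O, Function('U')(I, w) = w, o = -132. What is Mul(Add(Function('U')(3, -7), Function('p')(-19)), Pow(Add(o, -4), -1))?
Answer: Rational(-15, 136) ≈ -0.11029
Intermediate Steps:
Function('p')(O) = Add(3, Mul(-1, O))
Mul(Add(Function('U')(3, -7), Function('p')(-19)), Pow(Add(o, -4), -1)) = Mul(Add(-7, Add(3, Mul(-1, -19))), Pow(Add(-132, -4), -1)) = Mul(Add(-7, Add(3, 19)), Pow(-136, -1)) = Mul(Add(-7, 22), Rational(-1, 136)) = Mul(15, Rational(-1, 136)) = Rational(-15, 136)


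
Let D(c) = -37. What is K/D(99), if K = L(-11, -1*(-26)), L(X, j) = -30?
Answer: 30/37 ≈ 0.81081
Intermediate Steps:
K = -30
K/D(99) = -30/(-37) = -30*(-1/37) = 30/37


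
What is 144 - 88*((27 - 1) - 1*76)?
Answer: 4544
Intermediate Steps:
144 - 88*((27 - 1) - 1*76) = 144 - 88*(26 - 76) = 144 - 88*(-50) = 144 + 4400 = 4544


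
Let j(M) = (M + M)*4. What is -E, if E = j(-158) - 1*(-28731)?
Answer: -27467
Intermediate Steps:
j(M) = 8*M (j(M) = (2*M)*4 = 8*M)
E = 27467 (E = 8*(-158) - 1*(-28731) = -1264 + 28731 = 27467)
-E = -1*27467 = -27467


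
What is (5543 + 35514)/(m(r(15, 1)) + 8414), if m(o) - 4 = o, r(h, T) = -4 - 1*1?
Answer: 41057/8413 ≈ 4.8802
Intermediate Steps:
r(h, T) = -5 (r(h, T) = -4 - 1 = -5)
m(o) = 4 + o
(5543 + 35514)/(m(r(15, 1)) + 8414) = (5543 + 35514)/((4 - 5) + 8414) = 41057/(-1 + 8414) = 41057/8413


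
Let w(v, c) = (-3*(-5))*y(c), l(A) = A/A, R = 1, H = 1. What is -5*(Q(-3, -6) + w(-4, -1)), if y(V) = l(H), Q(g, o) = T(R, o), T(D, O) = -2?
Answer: -65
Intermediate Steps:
l(A) = 1
Q(g, o) = -2
y(V) = 1
w(v, c) = 15 (w(v, c) = -3*(-5)*1 = 15*1 = 15)
-5*(Q(-3, -6) + w(-4, -1)) = -5*(-2 + 15) = -5*13 = -65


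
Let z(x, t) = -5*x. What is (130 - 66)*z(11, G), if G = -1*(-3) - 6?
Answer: -3520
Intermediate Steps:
G = -3 (G = 3 - 6 = -3)
(130 - 66)*z(11, G) = (130 - 66)*(-5*11) = 64*(-55) = -3520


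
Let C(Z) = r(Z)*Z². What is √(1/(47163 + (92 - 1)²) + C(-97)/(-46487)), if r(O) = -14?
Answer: √96041476287651533/184101802 ≈ 1.6833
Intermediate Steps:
C(Z) = -14*Z²
√(1/(47163 + (92 - 1)²) + C(-97)/(-46487)) = √(1/(47163 + (92 - 1)²) - 14*(-97)²/(-46487)) = √(1/(47163 + 91²) - 14*9409*(-1/46487)) = √(1/(47163 + 8281) - 131726*(-1/46487)) = √(1/55444 + 18818/6641) = √(1043351833/368203604) = √96041476287651533/184101802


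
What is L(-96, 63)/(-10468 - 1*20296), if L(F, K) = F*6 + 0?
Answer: 144/7691 ≈ 0.018723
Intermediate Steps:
L(F, K) = 6*F (L(F, K) = 6*F + 0 = 6*F)
L(-96, 63)/(-10468 - 1*20296) = (6*(-96))/(-10468 - 1*20296) = -576/(-10468 - 20296) = -576/(-30764) = -576*(-1/30764) = 144/7691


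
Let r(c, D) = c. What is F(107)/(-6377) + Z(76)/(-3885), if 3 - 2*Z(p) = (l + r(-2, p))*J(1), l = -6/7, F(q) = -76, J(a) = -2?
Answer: 607829/49549290 ≈ 0.012267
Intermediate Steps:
l = -6/7 (l = -6*1/7 = -6/7 ≈ -0.85714)
Z(p) = -19/14 (Z(p) = 3/2 - (-6/7 - 2)*(-2)/2 = 3/2 - (-10)*(-2)/7 = 3/2 - 1/2*40/7 = 3/2 - 20/7 = -19/14)
F(107)/(-6377) + Z(76)/(-3885) = -76/(-6377) - 19/14/(-3885) = -76*(-1/6377) - 19/14*(-1/3885) = 76/6377 + 19/54390 = 607829/49549290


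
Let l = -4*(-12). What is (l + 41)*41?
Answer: 3649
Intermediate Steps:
l = 48
(l + 41)*41 = (48 + 41)*41 = 89*41 = 3649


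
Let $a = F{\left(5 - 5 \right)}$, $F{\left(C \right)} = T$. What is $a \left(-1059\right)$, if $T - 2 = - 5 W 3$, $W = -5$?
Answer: $-81543$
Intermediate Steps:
$T = 77$ ($T = 2 + \left(-5\right) \left(-5\right) 3 = 2 + 25 \cdot 3 = 2 + 75 = 77$)
$F{\left(C \right)} = 77$
$a = 77$
$a \left(-1059\right) = 77 \left(-1059\right) = -81543$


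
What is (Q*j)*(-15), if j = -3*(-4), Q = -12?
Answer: 2160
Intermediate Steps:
j = 12
(Q*j)*(-15) = -12*12*(-15) = -144*(-15) = 2160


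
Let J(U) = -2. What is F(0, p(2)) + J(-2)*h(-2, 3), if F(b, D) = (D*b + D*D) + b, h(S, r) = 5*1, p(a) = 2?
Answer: -6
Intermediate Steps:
h(S, r) = 5
F(b, D) = b + D**2 + D*b (F(b, D) = (D*b + D**2) + b = (D**2 + D*b) + b = b + D**2 + D*b)
F(0, p(2)) + J(-2)*h(-2, 3) = (0 + 2**2 + 2*0) - 2*5 = (0 + 4 + 0) - 10 = 4 - 10 = -6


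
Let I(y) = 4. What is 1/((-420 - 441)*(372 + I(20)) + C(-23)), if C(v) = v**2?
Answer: -1/323207 ≈ -3.0940e-6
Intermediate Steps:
1/((-420 - 441)*(372 + I(20)) + C(-23)) = 1/((-420 - 441)*(372 + 4) + (-23)**2) = 1/(-861*376 + 529) = 1/(-323736 + 529) = 1/(-323207) = -1/323207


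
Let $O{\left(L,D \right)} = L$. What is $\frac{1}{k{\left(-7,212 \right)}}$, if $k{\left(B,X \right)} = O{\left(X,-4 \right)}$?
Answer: $\frac{1}{212} \approx 0.004717$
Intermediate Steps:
$k{\left(B,X \right)} = X$
$\frac{1}{k{\left(-7,212 \right)}} = \frac{1}{212}$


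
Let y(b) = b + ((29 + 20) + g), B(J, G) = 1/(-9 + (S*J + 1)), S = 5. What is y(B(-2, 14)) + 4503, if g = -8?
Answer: 81791/18 ≈ 4543.9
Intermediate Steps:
B(J, G) = 1/(-8 + 5*J) (B(J, G) = 1/(-9 + (5*J + 1)) = 1/(-9 + (1 + 5*J)) = 1/(-8 + 5*J))
y(b) = 41 + b (y(b) = b + ((29 + 20) - 8) = b + (49 - 8) = b + 41 = 41 + b)
y(B(-2, 14)) + 4503 = (41 + 1/(-8 + 5*(-2))) + 4503 = (41 + 1/(-8 - 10)) + 4503 = (41 + 1/(-18)) + 4503 = (41 - 1/18) + 4503 = 737/18 + 4503 = 81791/18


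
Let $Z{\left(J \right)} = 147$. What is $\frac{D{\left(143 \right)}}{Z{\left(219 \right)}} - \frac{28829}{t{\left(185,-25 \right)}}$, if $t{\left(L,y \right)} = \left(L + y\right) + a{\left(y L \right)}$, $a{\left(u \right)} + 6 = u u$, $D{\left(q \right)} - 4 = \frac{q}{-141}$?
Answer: $\frac{8407979276}{443366676333} \approx 0.018964$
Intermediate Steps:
$D{\left(q \right)} = 4 - \frac{q}{141}$ ($D{\left(q \right)} = 4 + \frac{q}{-141} = 4 + q \left(- \frac{1}{141}\right) = 4 - \frac{q}{141}$)
$a{\left(u \right)} = -6 + u^{2}$ ($a{\left(u \right)} = -6 + u u = -6 + u^{2}$)
$t{\left(L,y \right)} = -6 + L + y + L^{2} y^{2}$ ($t{\left(L,y \right)} = \left(L + y\right) + \left(-6 + \left(y L\right)^{2}\right) = \left(L + y\right) + \left(-6 + \left(L y\right)^{2}\right) = \left(L + y\right) + \left(-6 + L^{2} y^{2}\right) = -6 + L + y + L^{2} y^{2}$)
$\frac{D{\left(143 \right)}}{Z{\left(219 \right)}} - \frac{28829}{t{\left(185,-25 \right)}} = \frac{4 - \frac{143}{141}}{147} - \frac{28829}{-6 + 185 - 25 + 185^{2} \left(-25\right)^{2}} = \left(4 - \frac{143}{141}\right) \frac{1}{147} - \frac{28829}{-6 + 185 - 25 + 34225 \cdot 625} = \frac{421}{141} \cdot \frac{1}{147} - \frac{28829}{-6 + 185 - 25 + 21390625} = \frac{421}{20727} - \frac{28829}{21390779} = \frac{8407979276}{443366676333}$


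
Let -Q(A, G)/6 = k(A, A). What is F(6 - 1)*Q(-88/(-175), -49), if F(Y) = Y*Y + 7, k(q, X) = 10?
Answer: -1920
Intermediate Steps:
Q(A, G) = -60 (Q(A, G) = -6*10 = -60)
F(Y) = 7 + Y² (F(Y) = Y² + 7 = 7 + Y²)
F(6 - 1)*Q(-88/(-175), -49) = (7 + (6 - 1)²)*(-60) = (7 + 5²)*(-60) = (7 + 25)*(-60) = 32*(-60) = -1920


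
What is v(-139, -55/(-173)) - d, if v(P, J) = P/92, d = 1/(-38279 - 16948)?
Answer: -7676461/5080884 ≈ -1.5109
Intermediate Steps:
d = -1/55227 (d = 1/(-55227) = -1/55227 ≈ -1.8107e-5)
v(P, J) = P/92 (v(P, J) = P*(1/92) = P/92)
v(-139, -55/(-173)) - d = (1/92)*(-139) - 1*(-1/55227) = -139/92 + 1/55227 = -7676461/5080884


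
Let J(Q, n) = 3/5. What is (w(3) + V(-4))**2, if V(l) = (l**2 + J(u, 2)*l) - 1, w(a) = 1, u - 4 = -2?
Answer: 4624/25 ≈ 184.96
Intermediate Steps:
u = 2 (u = 4 - 2 = 2)
J(Q, n) = 3/5 (J(Q, n) = 3*(1/5) = 3/5)
V(l) = -1 + l**2 + 3*l/5 (V(l) = (l**2 + 3*l/5) - 1 = -1 + l**2 + 3*l/5)
(w(3) + V(-4))**2 = (1 + (-1 + (-4)**2 + (3/5)*(-4)))**2 = (1 + (-1 + 16 - 12/5))**2 = (1 + 63/5)**2 = (68/5)**2 = 4624/25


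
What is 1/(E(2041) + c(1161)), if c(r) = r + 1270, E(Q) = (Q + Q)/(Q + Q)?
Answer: 1/2432 ≈ 0.00041118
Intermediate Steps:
E(Q) = 1 (E(Q) = (2*Q)/((2*Q)) = (2*Q)*(1/(2*Q)) = 1)
c(r) = 1270 + r
1/(E(2041) + c(1161)) = 1/(1 + (1270 + 1161)) = 1/(1 + 2431) = 1/2432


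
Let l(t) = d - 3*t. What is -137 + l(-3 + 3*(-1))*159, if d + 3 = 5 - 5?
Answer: 2248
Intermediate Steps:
d = -3 (d = -3 + (5 - 5) = -3 + 0 = -3)
l(t) = -3 - 3*t
-137 + l(-3 + 3*(-1))*159 = -137 + (-3 - 3*(-3 + 3*(-1)))*159 = -137 + (-3 - 3*(-3 - 3))*159 = -137 + (-3 - 3*(-6))*159 = -137 + (-3 + 18)*159 = -137 + 15*159 = -137 + 2385 = 2248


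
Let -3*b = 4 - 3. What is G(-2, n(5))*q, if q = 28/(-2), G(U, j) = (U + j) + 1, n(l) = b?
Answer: 56/3 ≈ 18.667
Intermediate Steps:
b = -⅓ (b = -(4 - 3)/3 = -⅓*1 = -⅓ ≈ -0.33333)
n(l) = -⅓
G(U, j) = 1 + U + j
q = -14 (q = 28*(-½) = -14)
G(-2, n(5))*q = (1 - 2 - ⅓)*(-14) = -4/3*(-14) = 56/3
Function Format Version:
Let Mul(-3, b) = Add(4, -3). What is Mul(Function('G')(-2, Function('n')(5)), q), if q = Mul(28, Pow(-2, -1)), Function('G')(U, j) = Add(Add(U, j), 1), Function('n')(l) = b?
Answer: Rational(56, 3) ≈ 18.667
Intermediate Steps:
b = Rational(-1, 3) (b = Mul(Rational(-1, 3), Add(4, -3)) = Mul(Rational(-1, 3), 1) = Rational(-1, 3) ≈ -0.33333)
Function('n')(l) = Rational(-1, 3)
Function('G')(U, j) = Add(1, U, j)
q = -14 (q = Mul(28, Rational(-1, 2)) = -14)
Mul(Function('G')(-2, Function('n')(5)), q) = Mul(Add(1, -2, Rational(-1, 3)), -14) = Mul(Rational(-4, 3), -14) = Rational(56, 3)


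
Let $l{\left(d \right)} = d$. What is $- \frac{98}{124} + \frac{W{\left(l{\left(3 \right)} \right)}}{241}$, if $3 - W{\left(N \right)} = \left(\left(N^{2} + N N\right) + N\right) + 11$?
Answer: $- \frac{13607}{14942} \approx -0.91065$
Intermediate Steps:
$W{\left(N \right)} = -8 - N - 2 N^{2}$ ($W{\left(N \right)} = 3 - \left(\left(\left(N^{2} + N N\right) + N\right) + 11\right) = 3 - \left(\left(\left(N^{2} + N^{2}\right) + N\right) + 11\right) = 3 - \left(\left(2 N^{2} + N\right) + 11\right) = 3 - \left(\left(N + 2 N^{2}\right) + 11\right) = 3 - \left(11 + N + 2 N^{2}\right) = -8 - N - 2 N^{2}$)
$- \frac{98}{124} + \frac{W{\left(l{\left(3 \right)} \right)}}{241} = - \frac{98}{124} + \frac{-8 - 3 - 2 \cdot 3^{2}}{241} = \left(-98\right) \frac{1}{124} + \left(-8 - 3 - 18\right) \frac{1}{241} = - \frac{49}{62} + \left(-8 - 3 - 18\right) \frac{1}{241} = - \frac{49}{62} - \frac{29}{241} = - \frac{13607}{14942}$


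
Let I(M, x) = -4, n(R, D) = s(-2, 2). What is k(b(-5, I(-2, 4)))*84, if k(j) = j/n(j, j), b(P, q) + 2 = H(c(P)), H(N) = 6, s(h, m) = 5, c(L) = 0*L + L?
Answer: 336/5 ≈ 67.200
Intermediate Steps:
c(L) = L (c(L) = 0 + L = L)
n(R, D) = 5
b(P, q) = 4 (b(P, q) = -2 + 6 = 4)
k(j) = j/5
k(b(-5, I(-2, 4)))*84 = ((⅕)*4)*84 = (⅘)*84 = 336/5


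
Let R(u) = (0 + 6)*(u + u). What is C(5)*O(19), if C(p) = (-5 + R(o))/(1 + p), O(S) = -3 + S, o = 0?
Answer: -40/3 ≈ -13.333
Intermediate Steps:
R(u) = 12*u (R(u) = 6*(2*u) = 12*u)
C(p) = -5/(1 + p) (C(p) = (-5 + 12*0)/(1 + p) = (-5 + 0)/(1 + p) = -5/(1 + p))
C(5)*O(19) = (-5/(1 + 5))*(-3 + 19) = -5/6*16 = -5*⅙*16 = -⅚*16 = -40/3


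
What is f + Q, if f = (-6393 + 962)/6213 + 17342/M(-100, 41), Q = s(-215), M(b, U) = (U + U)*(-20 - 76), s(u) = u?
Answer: -1777646153/8151456 ≈ -218.08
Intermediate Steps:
M(b, U) = -192*U (M(b, U) = (2*U)*(-96) = -192*U)
Q = -215
f = -25083113/8151456 (f = (-6393 + 962)/6213 + 17342/((-192*41)) = -5431*1/6213 + 17342/(-7872) = -5431/6213 + 17342*(-1/7872) = -5431/6213 - 8671/3936 = -25083113/8151456 ≈ -3.0771)
f + Q = -25083113/8151456 - 215 = -1777646153/8151456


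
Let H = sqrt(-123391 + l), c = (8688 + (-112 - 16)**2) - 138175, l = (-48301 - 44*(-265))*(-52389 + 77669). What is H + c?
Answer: -113103 + I*sqrt(926407871) ≈ -1.131e+5 + 30437.0*I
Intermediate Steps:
l = -926284480 (l = (-48301 + 11660)*25280 = -36641*25280 = -926284480)
c = -113103 (c = (8688 + (-128)**2) - 138175 = (8688 + 16384) - 138175 = 25072 - 138175 = -113103)
H = I*sqrt(926407871) (H = sqrt(-123391 - 926284480) = sqrt(-926407871) = I*sqrt(926407871) ≈ 30437.0*I)
H + c = I*sqrt(926407871) - 113103 = -113103 + I*sqrt(926407871)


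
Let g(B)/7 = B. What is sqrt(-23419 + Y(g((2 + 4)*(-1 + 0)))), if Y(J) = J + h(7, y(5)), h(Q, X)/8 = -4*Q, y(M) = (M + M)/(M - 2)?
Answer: I*sqrt(23685) ≈ 153.9*I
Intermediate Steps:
y(M) = 2*M/(-2 + M) (y(M) = (2*M)/(-2 + M) = 2*M/(-2 + M))
h(Q, X) = -32*Q (h(Q, X) = 8*(-4*Q) = -32*Q)
g(B) = 7*B
Y(J) = -224 + J (Y(J) = J - 32*7 = J - 224 = -224 + J)
sqrt(-23419 + Y(g((2 + 4)*(-1 + 0)))) = sqrt(-23419 + (-224 + 7*((2 + 4)*(-1 + 0)))) = sqrt(-23419 + (-224 + 7*(6*(-1)))) = sqrt(-23419 + (-224 + 7*(-6))) = sqrt(-23419 + (-224 - 42)) = sqrt(-23419 - 266) = sqrt(-23685) = I*sqrt(23685)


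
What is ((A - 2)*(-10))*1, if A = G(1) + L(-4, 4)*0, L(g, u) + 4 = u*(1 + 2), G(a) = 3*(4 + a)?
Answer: -130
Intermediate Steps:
G(a) = 12 + 3*a
L(g, u) = -4 + 3*u (L(g, u) = -4 + u*(1 + 2) = -4 + u*3 = -4 + 3*u)
A = 15 (A = (12 + 3*1) + (-4 + 3*4)*0 = (12 + 3) + (-4 + 12)*0 = 15 + 8*0 = 15 + 0 = 15)
((A - 2)*(-10))*1 = ((15 - 2)*(-10))*1 = (13*(-10))*1 = -130*1 = -130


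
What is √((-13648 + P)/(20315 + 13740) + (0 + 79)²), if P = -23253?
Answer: √147687746030/4865 ≈ 78.993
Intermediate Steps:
√((-13648 + P)/(20315 + 13740) + (0 + 79)²) = √((-13648 - 23253)/(20315 + 13740) + (0 + 79)²) = √(-36901/34055 + 79²) = √(-36901*1/34055 + 6241) = √(-36901/34055 + 6241) = √(212500354/34055) = √147687746030/4865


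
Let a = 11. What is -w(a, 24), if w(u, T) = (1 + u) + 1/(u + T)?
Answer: -421/35 ≈ -12.029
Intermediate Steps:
w(u, T) = 1 + u + 1/(T + u) (w(u, T) = (1 + u) + 1/(T + u) = 1 + u + 1/(T + u))
-w(a, 24) = -(1 + 24 + 11 + 11² + 24*11)/(24 + 11) = -(1 + 24 + 11 + 121 + 264)/35 = -421/35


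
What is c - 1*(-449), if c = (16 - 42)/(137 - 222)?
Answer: 38191/85 ≈ 449.31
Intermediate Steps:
c = 26/85 (c = -26/(-85) = -26*(-1/85) = 26/85 ≈ 0.30588)
c - 1*(-449) = 26/85 - 1*(-449) = 26/85 + 449 = 38191/85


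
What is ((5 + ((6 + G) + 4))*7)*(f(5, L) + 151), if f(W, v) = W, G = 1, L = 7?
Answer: 17472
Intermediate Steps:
((5 + ((6 + G) + 4))*7)*(f(5, L) + 151) = ((5 + ((6 + 1) + 4))*7)*(5 + 151) = ((5 + (7 + 4))*7)*156 = ((5 + 11)*7)*156 = (16*7)*156 = 112*156 = 17472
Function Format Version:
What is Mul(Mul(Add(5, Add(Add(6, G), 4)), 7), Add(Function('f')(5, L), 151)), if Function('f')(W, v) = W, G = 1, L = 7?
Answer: 17472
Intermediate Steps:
Mul(Mul(Add(5, Add(Add(6, G), 4)), 7), Add(Function('f')(5, L), 151)) = Mul(Mul(Add(5, Add(Add(6, 1), 4)), 7), Add(5, 151)) = Mul(Mul(Add(5, Add(7, 4)), 7), 156) = Mul(Mul(Add(5, 11), 7), 156) = Mul(Mul(16, 7), 156) = Mul(112, 156) = 17472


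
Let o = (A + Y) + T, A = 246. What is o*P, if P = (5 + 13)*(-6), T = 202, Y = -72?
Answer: -40608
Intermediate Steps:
P = -108 (P = 18*(-6) = -108)
o = 376 (o = (246 - 72) + 202 = 174 + 202 = 376)
o*P = 376*(-108) = -40608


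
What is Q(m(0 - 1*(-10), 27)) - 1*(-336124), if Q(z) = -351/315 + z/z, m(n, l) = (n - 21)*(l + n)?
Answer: 11764336/35 ≈ 3.3612e+5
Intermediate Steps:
m(n, l) = (-21 + n)*(l + n)
Q(z) = -4/35 (Q(z) = -351*1/315 + 1 = -39/35 + 1 = -4/35)
Q(m(0 - 1*(-10), 27)) - 1*(-336124) = -4/35 - 1*(-336124) = -4/35 + 336124 = 11764336/35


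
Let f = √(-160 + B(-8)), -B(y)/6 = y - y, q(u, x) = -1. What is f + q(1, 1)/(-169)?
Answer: 1/169 + 4*I*√10 ≈ 0.0059172 + 12.649*I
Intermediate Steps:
B(y) = 0 (B(y) = -6*(y - y) = -6*0 = 0)
f = 4*I*√10 (f = √(-160 + 0) = √(-160) = 4*I*√10 ≈ 12.649*I)
f + q(1, 1)/(-169) = 4*I*√10 - 1/(-169) = 4*I*√10 - 1*(-1/169) = 4*I*√10 + 1/169 = 1/169 + 4*I*√10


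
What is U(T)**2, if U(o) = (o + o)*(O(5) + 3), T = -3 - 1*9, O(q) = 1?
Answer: 9216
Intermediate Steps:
T = -12 (T = -3 - 9 = -12)
U(o) = 8*o (U(o) = (o + o)*(1 + 3) = (2*o)*4 = 8*o)
U(T)**2 = (8*(-12))**2 = (-96)**2 = 9216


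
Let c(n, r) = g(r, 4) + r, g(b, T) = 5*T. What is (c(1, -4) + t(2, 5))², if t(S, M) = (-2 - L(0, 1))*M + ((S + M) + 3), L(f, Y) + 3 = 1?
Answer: 676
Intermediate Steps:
L(f, Y) = -2 (L(f, Y) = -3 + 1 = -2)
t(S, M) = 3 + M + S (t(S, M) = (-2 - 1*(-2))*M + ((S + M) + 3) = (-2 + 2)*M + ((M + S) + 3) = 0*M + (3 + M + S) = 0 + (3 + M + S) = 3 + M + S)
c(n, r) = 20 + r (c(n, r) = 5*4 + r = 20 + r)
(c(1, -4) + t(2, 5))² = ((20 - 4) + (3 + 5 + 2))² = (16 + 10)² = 26² = 676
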